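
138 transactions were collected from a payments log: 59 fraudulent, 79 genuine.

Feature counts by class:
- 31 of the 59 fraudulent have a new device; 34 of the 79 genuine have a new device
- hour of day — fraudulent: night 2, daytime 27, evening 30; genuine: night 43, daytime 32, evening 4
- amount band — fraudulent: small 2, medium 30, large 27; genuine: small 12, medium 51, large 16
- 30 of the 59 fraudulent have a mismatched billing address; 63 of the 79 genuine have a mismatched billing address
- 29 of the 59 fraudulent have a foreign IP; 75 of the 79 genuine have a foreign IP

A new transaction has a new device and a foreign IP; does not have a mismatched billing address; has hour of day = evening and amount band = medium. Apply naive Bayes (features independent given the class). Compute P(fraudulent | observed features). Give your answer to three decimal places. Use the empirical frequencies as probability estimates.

fraudulent: (59/138) × (31/59) × (30/59) × (30/59) × (29/59) × (29/59) ≈ 0.0140318
genuine: (79/138) × (34/79) × (4/79) × (51/79) × (16/79) × (75/79) ≈ 0.00154847
P(fraudulent | x) = 0.0140318 / 0.01558027 ≈ 0.901

0.901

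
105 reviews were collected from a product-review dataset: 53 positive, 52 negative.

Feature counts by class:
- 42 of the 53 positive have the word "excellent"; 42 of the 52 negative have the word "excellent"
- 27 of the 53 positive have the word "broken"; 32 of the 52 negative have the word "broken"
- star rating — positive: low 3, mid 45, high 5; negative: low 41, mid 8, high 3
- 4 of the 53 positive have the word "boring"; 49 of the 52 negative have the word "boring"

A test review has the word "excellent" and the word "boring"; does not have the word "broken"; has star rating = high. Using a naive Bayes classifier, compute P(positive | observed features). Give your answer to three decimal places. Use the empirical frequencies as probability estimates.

positive: (53/105) × (42/53) × (26/53) × (5/53) × (4/53) ≈ 0.00139713
negative: (52/105) × (42/52) × (20/52) × (3/52) × (49/52) ≈ 0.00836368
P(positive | x) = 0.00139713 / 0.00976081 ≈ 0.143

0.143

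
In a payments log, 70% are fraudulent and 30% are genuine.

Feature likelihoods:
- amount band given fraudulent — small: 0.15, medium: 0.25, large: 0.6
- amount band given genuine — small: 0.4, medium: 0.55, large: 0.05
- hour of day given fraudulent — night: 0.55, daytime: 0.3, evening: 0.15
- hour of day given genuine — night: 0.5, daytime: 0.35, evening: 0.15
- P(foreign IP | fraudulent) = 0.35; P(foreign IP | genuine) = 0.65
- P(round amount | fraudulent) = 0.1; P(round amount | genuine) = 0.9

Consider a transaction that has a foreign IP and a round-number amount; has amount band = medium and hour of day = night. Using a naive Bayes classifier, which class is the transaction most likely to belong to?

fraudulent: 0.7 × 0.25 × 0.55 × 0.35 × 0.1 = 0.00336875
genuine: 0.3 × 0.55 × 0.5 × 0.65 × 0.9 = 0.0482625
Highest score → genuine.

genuine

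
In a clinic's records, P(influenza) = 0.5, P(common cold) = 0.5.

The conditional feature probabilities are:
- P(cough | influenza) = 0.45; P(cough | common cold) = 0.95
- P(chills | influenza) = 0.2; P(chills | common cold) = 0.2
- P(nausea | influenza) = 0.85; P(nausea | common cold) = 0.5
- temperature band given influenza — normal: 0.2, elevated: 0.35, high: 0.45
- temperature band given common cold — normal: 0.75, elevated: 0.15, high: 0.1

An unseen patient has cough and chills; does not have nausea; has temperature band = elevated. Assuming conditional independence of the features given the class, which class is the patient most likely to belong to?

influenza: 0.5 × 0.45 × 0.2 × (1−0.85) × 0.35 = 0.0023625
common cold: 0.5 × 0.95 × 0.2 × (1−0.5) × 0.15 = 0.007125
Highest score → common cold.

common cold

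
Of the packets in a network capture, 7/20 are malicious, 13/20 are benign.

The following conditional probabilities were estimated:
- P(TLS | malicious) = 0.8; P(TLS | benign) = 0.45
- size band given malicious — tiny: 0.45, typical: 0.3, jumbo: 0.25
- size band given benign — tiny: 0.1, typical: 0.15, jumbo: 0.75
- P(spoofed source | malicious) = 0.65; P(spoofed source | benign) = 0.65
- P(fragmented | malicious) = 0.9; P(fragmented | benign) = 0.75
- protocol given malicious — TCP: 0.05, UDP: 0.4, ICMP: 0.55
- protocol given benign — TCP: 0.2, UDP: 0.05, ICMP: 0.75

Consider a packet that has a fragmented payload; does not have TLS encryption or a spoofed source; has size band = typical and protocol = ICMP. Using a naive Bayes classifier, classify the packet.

benign

malicious: 0.35 × (1−0.8) × 0.3 × (1−0.65) × 0.9 × 0.55 = 0.00363825
benign: 0.65 × (1−0.45) × 0.15 × (1−0.65) × 0.75 × 0.75 = 0.010557421875
Highest score → benign.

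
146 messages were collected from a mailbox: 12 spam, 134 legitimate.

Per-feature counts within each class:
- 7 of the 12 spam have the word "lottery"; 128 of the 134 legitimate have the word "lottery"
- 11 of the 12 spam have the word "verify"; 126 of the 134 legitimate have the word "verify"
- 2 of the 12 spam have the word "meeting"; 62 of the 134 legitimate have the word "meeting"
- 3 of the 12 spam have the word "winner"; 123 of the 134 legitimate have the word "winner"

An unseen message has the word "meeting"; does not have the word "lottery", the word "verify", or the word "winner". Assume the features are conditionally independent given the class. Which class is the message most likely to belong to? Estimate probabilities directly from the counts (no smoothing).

spam: (12/146) × (5/12) × (1/12) × (2/12) × (9/12) ≈ 0.000356735
legitimate: (134/146) × (6/134) × (8/134) × (62/134) × (11/134) ≈ 0.0000931877
Highest score → spam.

spam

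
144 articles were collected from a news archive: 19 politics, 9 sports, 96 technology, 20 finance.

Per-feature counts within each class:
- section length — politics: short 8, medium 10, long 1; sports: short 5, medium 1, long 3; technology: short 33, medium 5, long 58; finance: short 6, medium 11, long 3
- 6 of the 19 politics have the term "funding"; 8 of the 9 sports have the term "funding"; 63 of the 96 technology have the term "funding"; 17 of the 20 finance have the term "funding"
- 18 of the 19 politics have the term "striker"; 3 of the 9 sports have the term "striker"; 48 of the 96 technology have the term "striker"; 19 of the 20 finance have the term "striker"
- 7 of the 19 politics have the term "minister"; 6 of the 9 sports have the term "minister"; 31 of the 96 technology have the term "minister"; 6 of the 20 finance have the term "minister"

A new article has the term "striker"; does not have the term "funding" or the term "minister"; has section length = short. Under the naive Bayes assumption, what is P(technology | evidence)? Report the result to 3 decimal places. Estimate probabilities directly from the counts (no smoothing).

0.494

politics: (19/144) × (8/19) × (13/19) × (18/19) × (12/19) ≈ 0.0227438
sports: (9/144) × (5/9) × (1/9) × (3/9) × (3/9) ≈ 0.000428669
technology: (96/144) × (33/96) × (33/96) × (48/96) × (65/96) ≈ 0.026669
finance: (20/144) × (6/20) × (3/20) × (19/20) × (14/20) = 0.00415625
P(technology | x) = 0.026669 / 0.053997719 ≈ 0.494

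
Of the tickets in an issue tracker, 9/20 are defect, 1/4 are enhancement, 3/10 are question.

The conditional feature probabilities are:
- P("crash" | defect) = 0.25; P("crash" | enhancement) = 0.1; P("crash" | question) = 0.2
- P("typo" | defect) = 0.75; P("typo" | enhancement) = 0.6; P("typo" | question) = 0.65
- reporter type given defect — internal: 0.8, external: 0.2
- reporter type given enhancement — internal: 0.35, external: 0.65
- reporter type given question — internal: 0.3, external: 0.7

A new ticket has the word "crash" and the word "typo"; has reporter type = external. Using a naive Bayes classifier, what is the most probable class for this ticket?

question

defect: 0.45 × 0.25 × 0.75 × 0.2 = 0.016875
enhancement: 0.25 × 0.1 × 0.6 × 0.65 = 0.00975
question: 0.3 × 0.2 × 0.65 × 0.7 = 0.0273
Highest score → question.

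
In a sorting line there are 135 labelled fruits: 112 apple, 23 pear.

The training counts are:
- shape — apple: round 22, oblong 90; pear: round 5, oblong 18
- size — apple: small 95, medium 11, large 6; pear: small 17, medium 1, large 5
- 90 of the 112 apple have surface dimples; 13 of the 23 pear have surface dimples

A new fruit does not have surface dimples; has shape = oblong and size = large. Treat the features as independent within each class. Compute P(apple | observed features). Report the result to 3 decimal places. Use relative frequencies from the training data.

0.358

apple: (112/135) × (90/112) × (6/112) × (22/112) ≈ 0.00701531
pear: (23/135) × (18/23) × (5/23) × (10/23) ≈ 0.0126024
P(apple | x) = 0.00701531 / 0.01961771 ≈ 0.358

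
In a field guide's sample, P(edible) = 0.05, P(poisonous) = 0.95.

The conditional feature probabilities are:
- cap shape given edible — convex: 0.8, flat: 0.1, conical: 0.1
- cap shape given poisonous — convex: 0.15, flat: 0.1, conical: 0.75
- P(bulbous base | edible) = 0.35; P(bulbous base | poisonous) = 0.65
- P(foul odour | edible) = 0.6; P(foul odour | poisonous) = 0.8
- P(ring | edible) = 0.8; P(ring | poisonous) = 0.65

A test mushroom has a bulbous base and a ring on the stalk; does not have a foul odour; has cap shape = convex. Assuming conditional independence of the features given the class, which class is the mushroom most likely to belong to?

edible: 0.05 × 0.8 × 0.35 × (1−0.6) × 0.8 = 0.00448
poisonous: 0.95 × 0.15 × 0.65 × (1−0.8) × 0.65 = 0.01204125
Highest score → poisonous.

poisonous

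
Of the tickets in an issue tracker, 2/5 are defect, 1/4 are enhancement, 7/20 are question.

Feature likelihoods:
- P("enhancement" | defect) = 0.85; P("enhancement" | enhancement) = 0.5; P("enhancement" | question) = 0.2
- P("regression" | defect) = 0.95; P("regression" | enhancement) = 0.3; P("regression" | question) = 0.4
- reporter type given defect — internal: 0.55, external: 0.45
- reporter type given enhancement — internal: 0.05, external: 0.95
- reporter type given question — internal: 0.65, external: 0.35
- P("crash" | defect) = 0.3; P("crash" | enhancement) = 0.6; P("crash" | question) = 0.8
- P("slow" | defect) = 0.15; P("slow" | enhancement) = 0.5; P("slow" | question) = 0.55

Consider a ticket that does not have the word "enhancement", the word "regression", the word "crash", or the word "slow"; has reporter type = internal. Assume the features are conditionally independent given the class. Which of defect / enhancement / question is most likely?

question

defect: 0.4 × (1−0.85) × (1−0.95) × 0.55 × (1−0.3) × (1−0.15) = 0.00098175
enhancement: 0.25 × (1−0.5) × (1−0.3) × 0.05 × (1−0.6) × (1−0.5) = 0.000875
question: 0.35 × (1−0.2) × (1−0.4) × 0.65 × (1−0.8) × (1−0.55) = 0.009828
Highest score → question.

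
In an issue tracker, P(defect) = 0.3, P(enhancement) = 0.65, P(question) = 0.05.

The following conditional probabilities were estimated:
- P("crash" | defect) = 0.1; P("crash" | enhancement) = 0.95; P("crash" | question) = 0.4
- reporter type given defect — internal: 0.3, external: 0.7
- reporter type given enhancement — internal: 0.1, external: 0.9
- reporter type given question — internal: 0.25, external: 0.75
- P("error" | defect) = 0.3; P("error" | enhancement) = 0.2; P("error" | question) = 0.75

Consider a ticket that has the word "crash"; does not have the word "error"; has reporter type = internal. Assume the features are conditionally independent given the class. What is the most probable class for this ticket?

enhancement

defect: 0.3 × 0.1 × 0.3 × (1−0.3) = 0.0063
enhancement: 0.65 × 0.95 × 0.1 × (1−0.2) = 0.0494
question: 0.05 × 0.4 × 0.25 × (1−0.75) = 0.00125
Highest score → enhancement.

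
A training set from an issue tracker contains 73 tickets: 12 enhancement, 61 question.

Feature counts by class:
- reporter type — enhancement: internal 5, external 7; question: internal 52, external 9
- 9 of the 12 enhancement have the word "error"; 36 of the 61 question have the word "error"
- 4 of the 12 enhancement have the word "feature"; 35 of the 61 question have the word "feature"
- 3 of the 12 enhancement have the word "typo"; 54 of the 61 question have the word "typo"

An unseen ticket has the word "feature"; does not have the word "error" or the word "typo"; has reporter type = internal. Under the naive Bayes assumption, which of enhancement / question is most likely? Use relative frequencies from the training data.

enhancement: (12/73) × (5/12) × (3/12) × (4/12) × (9/12) ≈ 0.00428082
question: (61/73) × (52/61) × (25/61) × (35/61) × (7/61) ≈ 0.0192219
Highest score → question.

question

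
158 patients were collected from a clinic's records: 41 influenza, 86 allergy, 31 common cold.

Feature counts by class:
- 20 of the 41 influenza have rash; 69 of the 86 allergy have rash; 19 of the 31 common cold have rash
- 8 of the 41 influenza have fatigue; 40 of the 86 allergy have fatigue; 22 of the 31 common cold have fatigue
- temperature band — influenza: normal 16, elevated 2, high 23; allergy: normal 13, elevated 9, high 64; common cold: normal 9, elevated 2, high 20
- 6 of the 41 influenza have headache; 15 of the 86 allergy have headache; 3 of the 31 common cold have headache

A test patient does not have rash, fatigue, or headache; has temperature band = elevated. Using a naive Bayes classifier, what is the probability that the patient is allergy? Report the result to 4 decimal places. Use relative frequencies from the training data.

0.4642

influenza: (41/158) × (21/41) × (33/41) × (2/41) × (35/41) ≈ 0.00445474
allergy: (86/158) × (17/86) × (46/86) × (9/86) × (71/86) ≈ 0.00497228
common cold: (31/158) × (12/31) × (9/31) × (2/31) × (28/31) ≈ 0.0012849
P(allergy | x) = 0.00497228 / 0.01071192 ≈ 0.4642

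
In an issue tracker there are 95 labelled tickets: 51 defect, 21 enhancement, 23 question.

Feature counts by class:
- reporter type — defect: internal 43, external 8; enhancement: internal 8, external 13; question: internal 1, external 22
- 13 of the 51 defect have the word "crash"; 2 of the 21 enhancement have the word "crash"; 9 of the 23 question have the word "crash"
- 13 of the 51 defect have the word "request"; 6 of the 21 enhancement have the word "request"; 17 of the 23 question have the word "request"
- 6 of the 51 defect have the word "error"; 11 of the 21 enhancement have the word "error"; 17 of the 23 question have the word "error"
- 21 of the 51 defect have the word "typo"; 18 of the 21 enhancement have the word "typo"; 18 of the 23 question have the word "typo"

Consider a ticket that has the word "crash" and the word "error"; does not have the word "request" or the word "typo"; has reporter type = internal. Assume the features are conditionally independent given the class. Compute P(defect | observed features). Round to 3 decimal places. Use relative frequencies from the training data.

0.908

defect: (51/95) × (43/51) × (13/51) × (38/51) × (6/51) × (30/51) ≈ 0.00594927
enhancement: (21/95) × (8/21) × (2/21) × (15/21) × (11/21) × (3/21) ≈ 0.000428671
question: (23/95) × (1/23) × (9/23) × (6/23) × (17/23) × (5/23) ≈ 0.000172654
P(defect | x) = 0.00594927 / 0.006550595 ≈ 0.908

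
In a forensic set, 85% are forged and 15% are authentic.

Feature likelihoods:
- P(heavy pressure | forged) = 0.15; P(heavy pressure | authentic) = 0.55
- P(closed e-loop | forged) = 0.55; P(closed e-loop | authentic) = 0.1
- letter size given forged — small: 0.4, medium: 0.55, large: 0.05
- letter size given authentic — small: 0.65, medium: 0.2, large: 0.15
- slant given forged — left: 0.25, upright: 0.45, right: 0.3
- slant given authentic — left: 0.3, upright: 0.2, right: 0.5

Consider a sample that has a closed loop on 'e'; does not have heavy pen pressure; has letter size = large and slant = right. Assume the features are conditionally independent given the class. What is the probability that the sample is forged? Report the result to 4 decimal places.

forged: 0.85 × (1−0.15) × 0.55 × 0.05 × 0.3 = 0.005960625
authentic: 0.15 × (1−0.55) × 0.1 × 0.15 × 0.5 = 0.00050625
P(forged | x) = 0.005960625 / 0.006466875 ≈ 0.9217

0.9217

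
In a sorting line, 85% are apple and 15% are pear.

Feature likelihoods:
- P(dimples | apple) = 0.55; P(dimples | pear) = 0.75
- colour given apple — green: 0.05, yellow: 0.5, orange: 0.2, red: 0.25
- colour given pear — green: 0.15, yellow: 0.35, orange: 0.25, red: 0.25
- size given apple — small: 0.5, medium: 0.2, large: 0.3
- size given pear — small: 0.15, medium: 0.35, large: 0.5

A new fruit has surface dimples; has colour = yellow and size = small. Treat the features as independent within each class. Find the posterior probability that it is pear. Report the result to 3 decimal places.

0.048

apple: 0.85 × 0.55 × 0.5 × 0.5 = 0.116875
pear: 0.15 × 0.75 × 0.35 × 0.15 = 0.00590625
P(pear | x) = 0.00590625 / 0.12278125 ≈ 0.048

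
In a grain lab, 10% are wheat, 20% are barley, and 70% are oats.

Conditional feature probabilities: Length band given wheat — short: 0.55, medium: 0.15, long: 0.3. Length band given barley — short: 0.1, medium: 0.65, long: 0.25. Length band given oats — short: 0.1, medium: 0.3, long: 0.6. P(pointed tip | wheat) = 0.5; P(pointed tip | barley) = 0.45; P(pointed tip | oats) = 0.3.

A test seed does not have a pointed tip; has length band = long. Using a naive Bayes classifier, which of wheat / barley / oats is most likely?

oats

wheat: 0.1 × 0.3 × (1−0.5) = 0.015
barley: 0.2 × 0.25 × (1−0.45) = 0.0275
oats: 0.7 × 0.6 × (1−0.3) = 0.294
Highest score → oats.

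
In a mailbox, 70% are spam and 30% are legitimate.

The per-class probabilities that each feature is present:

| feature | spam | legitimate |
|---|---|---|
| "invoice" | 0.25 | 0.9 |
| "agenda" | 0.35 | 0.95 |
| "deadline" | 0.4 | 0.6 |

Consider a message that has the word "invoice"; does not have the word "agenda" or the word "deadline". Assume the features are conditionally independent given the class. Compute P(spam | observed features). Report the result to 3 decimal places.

0.927

spam: 0.7 × 0.25 × (1−0.35) × (1−0.4) = 0.06825
legitimate: 0.3 × 0.9 × (1−0.95) × (1−0.6) = 0.0054
P(spam | x) = 0.06825 / 0.07365 ≈ 0.927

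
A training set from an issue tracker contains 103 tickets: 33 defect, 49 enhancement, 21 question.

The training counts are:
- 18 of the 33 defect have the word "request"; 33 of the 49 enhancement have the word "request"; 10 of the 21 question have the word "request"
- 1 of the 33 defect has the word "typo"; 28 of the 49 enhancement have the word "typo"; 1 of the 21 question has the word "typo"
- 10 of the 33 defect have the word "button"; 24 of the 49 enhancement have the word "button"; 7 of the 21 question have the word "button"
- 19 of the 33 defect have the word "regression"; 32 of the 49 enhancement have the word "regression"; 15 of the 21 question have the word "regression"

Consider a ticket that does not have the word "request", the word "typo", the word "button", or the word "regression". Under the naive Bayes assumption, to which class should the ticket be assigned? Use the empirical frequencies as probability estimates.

defect

defect: (33/103) × (15/33) × (32/33) × (23/33) × (14/33) ≈ 0.0417559
enhancement: (49/103) × (16/49) × (21/49) × (25/49) × (17/49) ≈ 0.0117843
question: (21/103) × (11/21) × (20/21) × (14/21) × (6/21) ≈ 0.0193734
Highest score → defect.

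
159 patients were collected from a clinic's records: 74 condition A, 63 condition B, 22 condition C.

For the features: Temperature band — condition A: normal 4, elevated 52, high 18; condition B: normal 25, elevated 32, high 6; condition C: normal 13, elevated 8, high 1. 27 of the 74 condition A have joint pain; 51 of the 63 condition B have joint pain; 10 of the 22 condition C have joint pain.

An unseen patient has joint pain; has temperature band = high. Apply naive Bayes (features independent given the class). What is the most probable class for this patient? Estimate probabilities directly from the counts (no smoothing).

condition A: (74/159) × (18/74) × (27/74) ≈ 0.0413055
condition B: (63/159) × (6/63) × (51/63) ≈ 0.0305481
condition C: (22/159) × (1/22) × (10/22) ≈ 0.00285878
Highest score → condition A.

condition A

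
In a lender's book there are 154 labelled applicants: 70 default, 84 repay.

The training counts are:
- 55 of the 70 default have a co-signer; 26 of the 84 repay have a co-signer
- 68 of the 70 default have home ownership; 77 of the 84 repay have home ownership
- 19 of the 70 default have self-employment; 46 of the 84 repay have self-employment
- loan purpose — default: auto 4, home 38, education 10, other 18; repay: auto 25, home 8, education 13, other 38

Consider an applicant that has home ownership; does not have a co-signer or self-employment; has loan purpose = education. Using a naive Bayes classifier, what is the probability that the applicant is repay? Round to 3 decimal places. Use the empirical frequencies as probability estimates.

0.711

default: (70/154) × (15/70) × (68/70) × (51/70) × (10/70) ≈ 0.00984817
repay: (84/154) × (58/84) × (77/84) × (38/84) × (13/84) ≈ 0.0241706
P(repay | x) = 0.0241706 / 0.03401877 ≈ 0.711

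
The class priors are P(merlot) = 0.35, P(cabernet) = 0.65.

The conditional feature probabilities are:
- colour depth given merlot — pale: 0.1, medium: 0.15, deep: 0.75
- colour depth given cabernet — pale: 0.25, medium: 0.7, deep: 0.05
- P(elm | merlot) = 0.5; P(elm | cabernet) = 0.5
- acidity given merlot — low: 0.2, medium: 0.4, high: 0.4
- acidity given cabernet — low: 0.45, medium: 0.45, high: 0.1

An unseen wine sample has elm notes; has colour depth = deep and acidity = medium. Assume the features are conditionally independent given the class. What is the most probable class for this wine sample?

merlot

merlot: 0.35 × 0.75 × 0.5 × 0.4 = 0.0525
cabernet: 0.65 × 0.05 × 0.5 × 0.45 = 0.0073125
Highest score → merlot.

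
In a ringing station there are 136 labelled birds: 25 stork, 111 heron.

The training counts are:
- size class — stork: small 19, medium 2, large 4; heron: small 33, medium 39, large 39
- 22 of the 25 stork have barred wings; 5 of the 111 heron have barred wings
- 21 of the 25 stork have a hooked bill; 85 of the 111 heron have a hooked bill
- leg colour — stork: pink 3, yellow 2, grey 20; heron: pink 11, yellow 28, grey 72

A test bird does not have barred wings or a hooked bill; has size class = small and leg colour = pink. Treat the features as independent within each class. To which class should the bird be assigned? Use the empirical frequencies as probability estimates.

stork: (25/136) × (19/25) × (3/25) × (4/25) × (3/25) ≈ 0.000321882
heron: (111/136) × (33/111) × (106/111) × (26/111) × (11/111) ≈ 0.00537871
Highest score → heron.

heron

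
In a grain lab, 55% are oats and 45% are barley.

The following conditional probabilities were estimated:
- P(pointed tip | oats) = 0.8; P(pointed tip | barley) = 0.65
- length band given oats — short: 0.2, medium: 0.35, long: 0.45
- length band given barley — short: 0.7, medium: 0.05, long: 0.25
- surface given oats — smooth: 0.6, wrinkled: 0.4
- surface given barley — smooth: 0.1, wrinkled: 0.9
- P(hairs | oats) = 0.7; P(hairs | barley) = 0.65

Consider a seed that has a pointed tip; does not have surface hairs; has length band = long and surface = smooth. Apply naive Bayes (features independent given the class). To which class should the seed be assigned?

oats

oats: 0.55 × 0.8 × 0.45 × 0.6 × (1−0.7) = 0.03564
barley: 0.45 × 0.65 × 0.25 × 0.1 × (1−0.65) = 0.002559375
Highest score → oats.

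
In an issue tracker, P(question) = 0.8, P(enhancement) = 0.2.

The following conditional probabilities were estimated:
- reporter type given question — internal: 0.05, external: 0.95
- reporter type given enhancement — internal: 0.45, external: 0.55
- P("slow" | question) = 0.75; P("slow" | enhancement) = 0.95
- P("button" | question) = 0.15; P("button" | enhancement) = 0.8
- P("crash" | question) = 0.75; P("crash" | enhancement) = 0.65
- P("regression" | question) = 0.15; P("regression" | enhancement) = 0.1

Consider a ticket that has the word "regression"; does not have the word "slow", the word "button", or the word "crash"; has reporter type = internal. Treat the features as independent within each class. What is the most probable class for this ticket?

question

question: 0.8 × 0.05 × (1−0.75) × (1−0.15) × (1−0.75) × 0.15 = 0.00031875
enhancement: 0.2 × 0.45 × (1−0.95) × (1−0.8) × (1−0.65) × 0.1 = 0.0000315
Highest score → question.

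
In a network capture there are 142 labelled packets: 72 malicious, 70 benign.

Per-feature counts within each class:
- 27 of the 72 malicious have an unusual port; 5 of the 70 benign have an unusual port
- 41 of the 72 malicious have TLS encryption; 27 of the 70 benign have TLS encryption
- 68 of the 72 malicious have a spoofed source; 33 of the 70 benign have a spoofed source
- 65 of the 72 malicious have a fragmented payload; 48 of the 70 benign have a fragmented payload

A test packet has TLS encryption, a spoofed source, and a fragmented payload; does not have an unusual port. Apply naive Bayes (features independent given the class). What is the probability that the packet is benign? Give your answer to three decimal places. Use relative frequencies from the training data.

malicious: (72/142) × (45/72) × (41/72) × (68/72) × (65/72) ≈ 0.153863
benign: (70/142) × (65/70) × (27/70) × (33/70) × (48/70) ≈ 0.0570755
P(benign | x) = 0.0570755 / 0.2109385 ≈ 0.271

0.271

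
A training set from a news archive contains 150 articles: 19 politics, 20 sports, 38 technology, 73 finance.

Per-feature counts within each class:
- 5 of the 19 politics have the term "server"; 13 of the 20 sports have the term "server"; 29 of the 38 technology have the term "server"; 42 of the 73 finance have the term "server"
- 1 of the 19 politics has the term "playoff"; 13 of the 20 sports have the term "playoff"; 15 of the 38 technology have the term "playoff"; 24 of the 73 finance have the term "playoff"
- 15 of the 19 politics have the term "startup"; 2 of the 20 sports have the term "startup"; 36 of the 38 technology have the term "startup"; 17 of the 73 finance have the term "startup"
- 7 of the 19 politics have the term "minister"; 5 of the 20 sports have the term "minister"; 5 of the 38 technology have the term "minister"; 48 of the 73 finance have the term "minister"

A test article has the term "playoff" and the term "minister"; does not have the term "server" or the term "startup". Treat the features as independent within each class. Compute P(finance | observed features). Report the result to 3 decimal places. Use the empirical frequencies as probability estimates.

politics: (19/150) × (14/19) × (1/19) × (4/19) × (7/19) ≈ 0.000381008
sports: (20/150) × (7/20) × (13/20) × (18/20) × (5/20) = 0.006825
technology: (38/150) × (9/38) × (15/38) × (2/38) × (5/38) ≈ 0.000164018
finance: (73/150) × (31/73) × (24/73) × (56/73) × (48/73) ≈ 0.0342722
P(finance | x) = 0.0342722 / 0.041642226 ≈ 0.823

0.823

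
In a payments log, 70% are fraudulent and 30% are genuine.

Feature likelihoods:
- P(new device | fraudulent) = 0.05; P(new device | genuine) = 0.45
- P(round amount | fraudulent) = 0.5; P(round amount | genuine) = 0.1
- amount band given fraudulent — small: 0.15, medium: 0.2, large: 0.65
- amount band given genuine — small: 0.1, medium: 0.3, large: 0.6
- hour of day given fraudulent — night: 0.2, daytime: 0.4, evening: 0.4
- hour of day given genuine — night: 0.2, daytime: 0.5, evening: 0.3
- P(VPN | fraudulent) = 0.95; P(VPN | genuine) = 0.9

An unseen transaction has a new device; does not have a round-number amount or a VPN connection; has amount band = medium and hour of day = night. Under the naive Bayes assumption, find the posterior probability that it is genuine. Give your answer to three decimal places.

0.954

fraudulent: 0.7 × 0.05 × (1−0.5) × 0.2 × 0.2 × (1−0.95) = 0.000035
genuine: 0.3 × 0.45 × (1−0.1) × 0.3 × 0.2 × (1−0.9) = 0.000729
P(genuine | x) = 0.000729 / 0.000764 ≈ 0.954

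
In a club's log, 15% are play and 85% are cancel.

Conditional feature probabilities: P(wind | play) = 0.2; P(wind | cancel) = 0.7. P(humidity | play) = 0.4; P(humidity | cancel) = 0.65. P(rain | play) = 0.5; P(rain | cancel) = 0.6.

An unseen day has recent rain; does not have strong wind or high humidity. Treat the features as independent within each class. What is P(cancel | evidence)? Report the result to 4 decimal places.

0.5980

play: 0.15 × (1−0.2) × (1−0.4) × 0.5 = 0.036
cancel: 0.85 × (1−0.7) × (1−0.65) × 0.6 = 0.05355
P(cancel | x) = 0.05355 / 0.08955 ≈ 0.5980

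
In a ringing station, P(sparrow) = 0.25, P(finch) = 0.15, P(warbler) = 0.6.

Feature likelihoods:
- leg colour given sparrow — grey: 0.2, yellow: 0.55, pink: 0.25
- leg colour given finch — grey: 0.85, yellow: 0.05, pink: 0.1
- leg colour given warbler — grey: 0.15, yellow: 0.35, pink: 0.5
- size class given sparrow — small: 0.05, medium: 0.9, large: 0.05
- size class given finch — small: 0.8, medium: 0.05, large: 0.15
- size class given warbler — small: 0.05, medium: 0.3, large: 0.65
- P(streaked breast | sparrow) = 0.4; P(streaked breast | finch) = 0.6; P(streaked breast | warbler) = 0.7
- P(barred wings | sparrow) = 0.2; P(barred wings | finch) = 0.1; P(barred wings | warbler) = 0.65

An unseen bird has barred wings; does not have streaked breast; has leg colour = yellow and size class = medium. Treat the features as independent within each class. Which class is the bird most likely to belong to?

sparrow

sparrow: 0.25 × 0.55 × 0.9 × (1−0.4) × 0.2 = 0.01485
finch: 0.15 × 0.05 × 0.05 × (1−0.6) × 0.1 = 0.000015
warbler: 0.6 × 0.35 × 0.3 × (1−0.7) × 0.65 = 0.012285
Highest score → sparrow.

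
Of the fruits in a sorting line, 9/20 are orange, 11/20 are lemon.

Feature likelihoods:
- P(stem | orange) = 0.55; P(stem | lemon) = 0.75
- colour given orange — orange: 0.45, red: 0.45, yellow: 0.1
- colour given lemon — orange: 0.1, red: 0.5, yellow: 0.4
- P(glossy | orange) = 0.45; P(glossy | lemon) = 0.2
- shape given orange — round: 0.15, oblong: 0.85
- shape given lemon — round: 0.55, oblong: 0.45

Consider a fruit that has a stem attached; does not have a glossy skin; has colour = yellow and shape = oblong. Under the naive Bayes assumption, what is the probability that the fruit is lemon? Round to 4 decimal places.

0.8370

orange: 0.45 × 0.55 × 0.1 × (1−0.45) × 0.85 = 0.011570625
lemon: 0.55 × 0.75 × 0.4 × (1−0.2) × 0.45 = 0.0594
P(lemon | x) = 0.0594 / 0.070970625 ≈ 0.8370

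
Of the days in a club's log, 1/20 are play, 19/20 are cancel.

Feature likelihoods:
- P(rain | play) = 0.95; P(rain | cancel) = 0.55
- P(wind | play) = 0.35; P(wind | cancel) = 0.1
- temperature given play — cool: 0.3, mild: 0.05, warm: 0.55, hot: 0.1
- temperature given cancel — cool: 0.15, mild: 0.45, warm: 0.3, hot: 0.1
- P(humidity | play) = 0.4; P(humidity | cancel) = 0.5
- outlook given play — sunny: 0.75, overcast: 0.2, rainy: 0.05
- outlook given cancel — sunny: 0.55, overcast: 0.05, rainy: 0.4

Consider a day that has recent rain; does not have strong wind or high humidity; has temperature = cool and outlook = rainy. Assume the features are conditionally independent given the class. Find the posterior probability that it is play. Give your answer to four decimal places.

play: 0.05 × 0.95 × (1−0.35) × 0.3 × (1−0.4) × 0.05 = 0.000277875
cancel: 0.95 × 0.55 × (1−0.1) × 0.15 × (1−0.5) × 0.4 = 0.0141075
P(play | x) = 0.000277875 / 0.014385375 ≈ 0.0193

0.0193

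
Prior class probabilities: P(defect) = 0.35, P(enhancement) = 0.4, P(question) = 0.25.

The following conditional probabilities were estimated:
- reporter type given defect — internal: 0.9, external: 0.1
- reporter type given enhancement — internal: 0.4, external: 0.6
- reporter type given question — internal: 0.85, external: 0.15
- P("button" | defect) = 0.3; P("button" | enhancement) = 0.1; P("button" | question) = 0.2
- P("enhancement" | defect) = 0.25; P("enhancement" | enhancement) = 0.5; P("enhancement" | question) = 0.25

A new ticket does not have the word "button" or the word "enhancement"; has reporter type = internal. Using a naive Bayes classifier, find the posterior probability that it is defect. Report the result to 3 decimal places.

defect: 0.35 × 0.9 × (1−0.3) × (1−0.25) = 0.165375
enhancement: 0.4 × 0.4 × (1−0.1) × (1−0.5) = 0.072
question: 0.25 × 0.85 × (1−0.2) × (1−0.25) = 0.1275
P(defect | x) = 0.165375 / 0.364875 ≈ 0.453

0.453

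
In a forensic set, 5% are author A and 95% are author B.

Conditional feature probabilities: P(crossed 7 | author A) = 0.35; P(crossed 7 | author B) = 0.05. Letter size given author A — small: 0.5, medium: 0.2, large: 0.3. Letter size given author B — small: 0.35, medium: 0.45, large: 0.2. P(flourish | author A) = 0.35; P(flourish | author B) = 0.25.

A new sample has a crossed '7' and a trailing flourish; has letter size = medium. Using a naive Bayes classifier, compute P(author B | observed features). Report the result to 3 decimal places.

0.814

author A: 0.05 × 0.35 × 0.2 × 0.35 = 0.001225
author B: 0.95 × 0.05 × 0.45 × 0.25 = 0.00534375
P(author B | x) = 0.00534375 / 0.00656875 ≈ 0.814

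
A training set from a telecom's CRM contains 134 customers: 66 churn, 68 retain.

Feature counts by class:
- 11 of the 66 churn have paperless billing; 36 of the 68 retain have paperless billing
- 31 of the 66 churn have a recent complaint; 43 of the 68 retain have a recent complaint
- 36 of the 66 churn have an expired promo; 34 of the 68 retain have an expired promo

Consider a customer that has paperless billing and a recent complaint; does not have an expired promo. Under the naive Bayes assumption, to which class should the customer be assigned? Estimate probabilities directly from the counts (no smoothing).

retain

churn: (66/134) × (11/66) × (31/66) × (30/66) ≈ 0.017526
retain: (68/134) × (36/68) × (43/68) × (34/68) ≈ 0.0849429
Highest score → retain.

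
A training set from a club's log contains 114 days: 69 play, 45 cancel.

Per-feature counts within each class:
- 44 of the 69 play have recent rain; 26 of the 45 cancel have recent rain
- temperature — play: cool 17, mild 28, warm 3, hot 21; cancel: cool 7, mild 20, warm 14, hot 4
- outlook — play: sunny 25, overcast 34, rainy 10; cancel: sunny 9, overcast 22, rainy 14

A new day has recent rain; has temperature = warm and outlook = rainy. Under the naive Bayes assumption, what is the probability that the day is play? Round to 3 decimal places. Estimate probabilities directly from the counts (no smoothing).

play: (69/114) × (44/69) × (3/69) × (10/69) ≈ 0.00243204
cancel: (45/114) × (26/45) × (14/45) × (14/45) ≈ 0.0220749
P(play | x) = 0.00243204 / 0.02450694 ≈ 0.099

0.099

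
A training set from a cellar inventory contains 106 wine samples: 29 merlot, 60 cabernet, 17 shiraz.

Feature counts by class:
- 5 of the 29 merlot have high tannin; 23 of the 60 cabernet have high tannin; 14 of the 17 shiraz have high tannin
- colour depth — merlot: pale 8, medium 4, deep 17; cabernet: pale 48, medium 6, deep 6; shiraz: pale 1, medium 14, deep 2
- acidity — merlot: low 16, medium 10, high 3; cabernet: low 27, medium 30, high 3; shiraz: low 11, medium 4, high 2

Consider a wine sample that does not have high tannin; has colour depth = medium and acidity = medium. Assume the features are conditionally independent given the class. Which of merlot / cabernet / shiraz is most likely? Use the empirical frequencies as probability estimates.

cabernet

merlot: (29/106) × (24/29) × (4/29) × (10/29) ≈ 0.0107689
cabernet: (60/106) × (37/60) × (6/60) × (30/60) ≈ 0.0174528
shiraz: (17/106) × (3/17) × (14/17) × (4/17) ≈ 0.0054841
Highest score → cabernet.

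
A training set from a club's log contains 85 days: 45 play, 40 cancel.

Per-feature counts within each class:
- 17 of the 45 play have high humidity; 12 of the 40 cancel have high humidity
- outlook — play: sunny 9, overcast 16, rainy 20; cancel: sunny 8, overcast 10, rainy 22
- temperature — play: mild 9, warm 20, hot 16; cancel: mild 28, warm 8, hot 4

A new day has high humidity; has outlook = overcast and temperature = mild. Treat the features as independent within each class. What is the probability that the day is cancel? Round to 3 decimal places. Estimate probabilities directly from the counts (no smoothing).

0.635

play: (45/85) × (17/45) × (16/45) × (9/45) ≈ 0.0142222
cancel: (40/85) × (12/40) × (10/40) × (28/40) ≈ 0.0247059
P(cancel | x) = 0.0247059 / 0.0389281 ≈ 0.635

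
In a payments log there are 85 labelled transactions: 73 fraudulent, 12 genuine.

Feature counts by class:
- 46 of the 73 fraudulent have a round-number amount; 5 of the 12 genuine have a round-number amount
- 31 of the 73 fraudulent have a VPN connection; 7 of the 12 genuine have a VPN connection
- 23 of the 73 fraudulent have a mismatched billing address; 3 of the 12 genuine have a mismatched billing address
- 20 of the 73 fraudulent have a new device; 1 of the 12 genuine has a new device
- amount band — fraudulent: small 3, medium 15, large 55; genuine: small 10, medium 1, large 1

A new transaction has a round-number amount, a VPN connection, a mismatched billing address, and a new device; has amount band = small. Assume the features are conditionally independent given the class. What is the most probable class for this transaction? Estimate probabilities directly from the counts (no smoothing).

fraudulent

fraudulent: (73/85) × (46/73) × (31/73) × (23/73) × (20/73) × (3/73) ≈ 0.000815245
genuine: (12/85) × (5/12) × (7/12) × (3/12) × (1/12) × (10/12) ≈ 0.000595724
Highest score → fraudulent.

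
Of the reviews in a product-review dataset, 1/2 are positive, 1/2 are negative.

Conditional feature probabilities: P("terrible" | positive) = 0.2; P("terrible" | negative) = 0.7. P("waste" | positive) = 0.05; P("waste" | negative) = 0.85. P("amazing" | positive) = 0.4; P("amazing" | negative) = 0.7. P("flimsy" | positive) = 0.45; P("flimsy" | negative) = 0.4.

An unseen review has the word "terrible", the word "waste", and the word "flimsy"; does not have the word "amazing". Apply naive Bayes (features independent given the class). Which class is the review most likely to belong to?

negative

positive: 0.5 × 0.2 × 0.05 × (1−0.4) × 0.45 = 0.00135
negative: 0.5 × 0.7 × 0.85 × (1−0.7) × 0.4 = 0.0357
Highest score → negative.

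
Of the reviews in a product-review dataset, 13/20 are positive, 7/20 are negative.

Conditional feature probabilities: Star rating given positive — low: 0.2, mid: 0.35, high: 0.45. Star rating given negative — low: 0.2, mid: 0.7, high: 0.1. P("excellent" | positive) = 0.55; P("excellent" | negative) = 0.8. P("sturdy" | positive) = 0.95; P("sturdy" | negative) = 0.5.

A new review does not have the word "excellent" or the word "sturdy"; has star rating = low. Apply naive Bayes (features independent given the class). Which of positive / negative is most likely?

negative

positive: 0.65 × 0.2 × (1−0.55) × (1−0.95) = 0.002925
negative: 0.35 × 0.2 × (1−0.8) × (1−0.5) = 0.007
Highest score → negative.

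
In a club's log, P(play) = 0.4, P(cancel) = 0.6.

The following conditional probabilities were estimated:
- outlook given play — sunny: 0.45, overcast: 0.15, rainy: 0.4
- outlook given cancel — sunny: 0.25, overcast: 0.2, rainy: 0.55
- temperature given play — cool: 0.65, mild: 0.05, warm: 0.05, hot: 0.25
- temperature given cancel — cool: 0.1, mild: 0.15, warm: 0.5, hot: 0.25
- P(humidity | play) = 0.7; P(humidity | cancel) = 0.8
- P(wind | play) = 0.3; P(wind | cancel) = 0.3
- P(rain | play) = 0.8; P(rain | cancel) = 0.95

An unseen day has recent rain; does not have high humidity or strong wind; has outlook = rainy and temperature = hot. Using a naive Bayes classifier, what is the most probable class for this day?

cancel

play: 0.4 × 0.4 × 0.25 × (1−0.7) × (1−0.3) × 0.8 = 0.00672
cancel: 0.6 × 0.55 × 0.25 × (1−0.8) × (1−0.3) × 0.95 = 0.0109725
Highest score → cancel.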